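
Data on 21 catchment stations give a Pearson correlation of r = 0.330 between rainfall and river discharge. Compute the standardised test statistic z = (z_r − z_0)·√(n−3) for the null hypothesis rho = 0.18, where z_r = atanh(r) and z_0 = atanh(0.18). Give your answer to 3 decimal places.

0.682

Fisher z: atanh(0.330) = 0.342828, atanh(0.18) = 0.181983
z = (z_r − z_0)·√(n−3) = (0.342828 − 0.181983)·√18 = 0.160845 · 4.242641 = 0.682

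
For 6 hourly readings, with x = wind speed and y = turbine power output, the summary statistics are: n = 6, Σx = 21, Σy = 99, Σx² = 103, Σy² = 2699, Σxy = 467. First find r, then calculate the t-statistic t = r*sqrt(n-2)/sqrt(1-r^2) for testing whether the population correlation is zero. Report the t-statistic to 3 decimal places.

S_xy = nΣxy − ΣxΣy = 6·467 − 21·99 = 2802 − 2079 = 723
S_xx = nΣx² − (Σx)² = 6·103 − 21² = 618 − 441 = 177
S_yy = nΣy² − (Σy)² = 6·2699 − 99² = 16194 − 9801 = 6393
r = S_xy / √(S_xx·S_yy) = 723 / √(177·6393) = 723 / √1131561 = 723 / 1063.7486 = 0.6797
t = r·√(n−2)/√(1−r²) = 0.6797·√4 / √(1−0.461992) = 1.359400 / 0.733490 = 1.853

1.853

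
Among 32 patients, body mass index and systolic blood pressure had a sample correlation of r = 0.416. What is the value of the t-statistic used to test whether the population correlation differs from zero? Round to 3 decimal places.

2.506

t = r·√(n−2) / √(1−r²) with r = 0.416, n = 32
  = 0.416·√30 / √(1 − 0.173056)
  = 0.416·5.477226 / 0.909365
  = 2.278526 / 0.909365 = 2.506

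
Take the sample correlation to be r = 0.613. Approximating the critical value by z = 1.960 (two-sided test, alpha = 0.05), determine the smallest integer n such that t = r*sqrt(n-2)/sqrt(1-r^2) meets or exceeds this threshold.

Need r·√(n−2)/√(1−r²) ≥ 1.960
√(n−2) ≥ 1.960·√(1−0.375769) / 0.613 = 1.960·0.790083 / 0.613 = 2.5262
n−2 ≥ 6.3817  ⇒  n ≥ 8.3817
Smallest integer n = 9

9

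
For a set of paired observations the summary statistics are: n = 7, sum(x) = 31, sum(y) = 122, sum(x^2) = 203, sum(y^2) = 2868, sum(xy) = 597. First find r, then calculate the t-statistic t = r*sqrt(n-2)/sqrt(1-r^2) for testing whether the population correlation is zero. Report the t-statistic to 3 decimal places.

Numerator: nΣxy − (Σx)(Σy) = 7·597 − (31)(122) = 397
Denominator: √[(nΣx²−(Σx)²)(nΣy²−(Σy)²)]
  nΣx²−(Σx)² = 7·203 − 961 = 460;  nΣy²−(Σy)² = 7·2868 − 14884 = 5192
  √(460·5192) = √2388320 = 1545.4190
r = 397 / 1545.4190 = 0.2569
t = r·√(n−2)/√(1−r²) = 0.2569·√5 / √(1−0.065998) = 0.574446 / 0.966438 = 0.594

0.594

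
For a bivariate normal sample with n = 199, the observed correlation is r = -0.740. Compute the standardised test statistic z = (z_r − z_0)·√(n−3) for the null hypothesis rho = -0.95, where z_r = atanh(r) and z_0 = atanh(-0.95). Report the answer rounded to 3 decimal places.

Fisher z: atanh(-0.740) = -0.950479, atanh(-0.95) = -1.831781
z = (z_r − z_0)·√(n−3) = (-0.950479 − (-1.831781))·√196 = 0.881302 · 14.000000 = 12.338

12.338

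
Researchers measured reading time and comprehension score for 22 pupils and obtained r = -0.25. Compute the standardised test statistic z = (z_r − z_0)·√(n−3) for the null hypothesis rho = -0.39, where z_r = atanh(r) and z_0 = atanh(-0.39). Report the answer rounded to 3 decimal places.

0.682

Fisher z: atanh(-0.25) = -0.255413, atanh(-0.39) = -0.411800
z = (z_r − z_0)·√(n−3) = (-0.255413 − (-0.411800))·√19 = 0.156387 · 4.358899 = 0.682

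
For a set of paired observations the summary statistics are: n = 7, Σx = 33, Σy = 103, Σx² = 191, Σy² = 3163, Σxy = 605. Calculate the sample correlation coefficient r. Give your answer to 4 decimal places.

0.4943

Numerator: nΣxy − (Σx)(Σy) = 7·605 − (33)(103) = 836
Denominator: √[(nΣx²−(Σx)²)(nΣy²−(Σy)²)]
  nΣx²−(Σx)² = 7·191 − 1089 = 248;  nΣy²−(Σy)² = 7·3163 − 10609 = 11532
  √(248·11532) = √2859936 = 1691.1345
r = 836 / 1691.1345 = 0.4943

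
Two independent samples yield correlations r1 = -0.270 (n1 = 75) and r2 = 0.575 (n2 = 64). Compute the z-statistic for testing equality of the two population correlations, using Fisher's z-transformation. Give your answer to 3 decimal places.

-5.355

Fisher z-transforms: z1 = atanh(-0.270) = -0.276864, z2 = atanh(0.575) = 0.654961; difference d = -0.931825
Var(d) = 1/72 + 1/61 = 0.0138889 + 0.0163934 = 0.0302823
z = d/√Var(d) = -0.931825 / √0.0302823 = -0.931825 / 0.174018 = -5.355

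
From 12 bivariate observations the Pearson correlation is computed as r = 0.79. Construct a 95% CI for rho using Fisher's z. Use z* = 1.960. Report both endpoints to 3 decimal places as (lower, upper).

Fisher z: z_r = atanh(r) = ½·ln((1+0.79)/(1−0.79)) = 1.071432
SE(z) = 1/√(n−3) = 1/√9 = 0.333333
95% ⇒ z* = 1.960; margin = 1.960·0.333333 = 0.653333
CI on z-scale: (0.418099, 1.724765)
Back-transform: tanh(0.418099) = 0.395328, tanh(1.724765) = 0.938434

(0.395, 0.938)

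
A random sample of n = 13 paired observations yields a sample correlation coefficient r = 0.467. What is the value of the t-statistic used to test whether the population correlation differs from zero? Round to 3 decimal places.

1.752

1 − r² = 1 − 0.218089 = 0.781911;  √(1−r²) = 0.884257
√(n−2) = √11 = 3.316625
t = r·√(n−2)/√(1−r²) = 0.467 · 3.316625 / 0.884257 = 1.752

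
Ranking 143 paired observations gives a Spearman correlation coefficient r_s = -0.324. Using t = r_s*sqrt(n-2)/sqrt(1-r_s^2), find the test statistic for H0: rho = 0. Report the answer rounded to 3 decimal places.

-4.067

t = r_s·√(n−2) / √(1−r_s²) with r_s = -0.324, n = 143
  = -0.324·√141 / √(1 − 0.104976)
  = -0.324·11.874342 / 0.946057
  = -3.847287 / 0.946057 = -4.067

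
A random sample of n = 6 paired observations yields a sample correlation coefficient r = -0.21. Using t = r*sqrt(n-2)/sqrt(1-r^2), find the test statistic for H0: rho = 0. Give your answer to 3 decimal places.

-0.430

1 − r² = 1 − 0.0441 = 0.9559;  √(1−r²) = 0.977701
√(n−2) = √4 = 2.000000
t = r·√(n−2)/√(1−r²) = -0.21 · 2.000000 / 0.977701 = -0.430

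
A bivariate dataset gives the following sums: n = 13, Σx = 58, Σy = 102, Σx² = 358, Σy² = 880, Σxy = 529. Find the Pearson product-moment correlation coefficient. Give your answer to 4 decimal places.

0.8313

S_xy = nΣxy − ΣxΣy = 13·529 − 58·102 = 6877 − 5916 = 961
S_xx = nΣx² − (Σx)² = 13·358 − 58² = 4654 − 3364 = 1290
S_yy = nΣy² − (Σy)² = 13·880 − 102² = 11440 − 10404 = 1036
r = S_xy / √(S_xx·S_yy) = 961 / √(1290·1036) = 961 / √1336440 = 961 / 1156.0450 = 0.8313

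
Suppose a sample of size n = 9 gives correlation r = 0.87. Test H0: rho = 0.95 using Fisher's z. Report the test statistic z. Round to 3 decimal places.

-1.222

z_r = atanh(0.87) = 1.333080,  z_0 = atanh(0.95) = 1.831781
SE = 1/√(n−3) = 1/√6 = 0.408248
z = (z_r − z_0)/SE = (1.333080 − 1.831781) / 0.408248 = -0.498701 / 0.408248 = -1.222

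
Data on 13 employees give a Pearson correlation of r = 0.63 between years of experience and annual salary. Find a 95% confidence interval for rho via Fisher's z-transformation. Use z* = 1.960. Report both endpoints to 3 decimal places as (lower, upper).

z_r = atanh(0.63) = 0.741416;  SE = 1/√(n−3) = 1/√10 = 0.316228
z-limits: 0.741416 ± 1.960·0.316228 = 0.741416 ± 0.619807 = [0.121609, 1.361223]
ρ-limits: (tanh 0.121609, tanh 1.361223) = (0.121, 0.877)

(0.121, 0.877)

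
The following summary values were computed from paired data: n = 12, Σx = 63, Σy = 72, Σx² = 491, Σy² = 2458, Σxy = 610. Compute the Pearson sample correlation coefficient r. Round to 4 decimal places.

S_xy = nΣxy − ΣxΣy = 12·610 − 63·72 = 7320 − 4536 = 2784
S_xx = nΣx² − (Σx)² = 12·491 − 63² = 5892 − 3969 = 1923
S_yy = nΣy² − (Σy)² = 12·2458 − 72² = 29496 − 5184 = 24312
r = S_xy / √(S_xx·S_yy) = 2784 / √(1923·24312) = 2784 / √46751976 = 2784 / 6837.5417 = 0.4072

0.4072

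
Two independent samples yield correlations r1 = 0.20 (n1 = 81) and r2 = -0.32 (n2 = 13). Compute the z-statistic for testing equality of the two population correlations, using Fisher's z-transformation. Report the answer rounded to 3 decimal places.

z1 = atanh(0.20) = 0.202733,  z2 = atanh(-0.32) = -0.331647
SE = √(1/(n1−3) + 1/(n2−3)) = √(1/78 + 1/10) = √(0.0128205 + 0.1000000) = √0.1128205 = 0.335888
z = (z1 − z2)/SE = (0.202733 − (-0.331647)) / 0.335888 = 0.534380 / 0.335888 = 1.591

1.591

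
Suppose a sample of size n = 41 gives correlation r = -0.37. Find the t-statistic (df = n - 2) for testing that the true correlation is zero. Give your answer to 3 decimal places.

-2.487

1 − r² = 1 − 0.1369 = 0.8631;  √(1−r²) = 0.929032
√(n−2) = √39 = 6.244998
t = r·√(n−2)/√(1−r²) = -0.37 · 6.244998 / 0.929032 = -2.487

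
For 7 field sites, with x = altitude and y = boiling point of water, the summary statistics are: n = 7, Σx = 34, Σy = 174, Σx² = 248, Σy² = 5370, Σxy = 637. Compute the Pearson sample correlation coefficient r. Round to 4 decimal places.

-0.7074

S_xy = nΣxy − ΣxΣy = 7·637 − 34·174 = 4459 − 5916 = -1457
S_xx = nΣx² − (Σx)² = 7·248 − 34² = 1736 − 1156 = 580
S_yy = nΣy² − (Σy)² = 7·5370 − 174² = 37590 − 30276 = 7314
r = S_xy / √(S_xx·S_yy) = -1457 / √(580·7314) = -1457 / √4242120 = -1457 / 2059.6407 = -0.7074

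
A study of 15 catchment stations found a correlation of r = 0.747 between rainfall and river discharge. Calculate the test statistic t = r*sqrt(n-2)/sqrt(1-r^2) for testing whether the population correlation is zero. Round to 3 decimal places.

4.051

1 − r² = 1 − 0.558009 = 0.441991;  √(1−r²) = 0.664824
√(n−2) = √13 = 3.605551
t = r·√(n−2)/√(1−r²) = 0.747 · 3.605551 / 0.664824 = 4.051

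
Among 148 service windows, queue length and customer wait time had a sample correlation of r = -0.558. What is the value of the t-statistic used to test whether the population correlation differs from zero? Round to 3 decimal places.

1 − r² = 1 − 0.311364 = 0.688636;  √(1−r²) = 0.829841
√(n−2) = √146 = 12.083046
t = r·√(n−2)/√(1−r²) = -0.558 · 12.083046 / 0.829841 = -8.125

-8.125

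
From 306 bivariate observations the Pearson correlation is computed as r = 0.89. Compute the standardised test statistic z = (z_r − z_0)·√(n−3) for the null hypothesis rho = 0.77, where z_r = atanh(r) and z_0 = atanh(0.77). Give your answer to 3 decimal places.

z_r = atanh(0.89) = 1.421926,  z_0 = atanh(0.77) = 1.020328
SE = 1/√(n−3) = 1/√303 = 0.057448
z = (z_r − z_0)/SE = (1.421926 − 1.020328) / 0.057448 = 0.401598 / 0.057448 = 6.991

6.991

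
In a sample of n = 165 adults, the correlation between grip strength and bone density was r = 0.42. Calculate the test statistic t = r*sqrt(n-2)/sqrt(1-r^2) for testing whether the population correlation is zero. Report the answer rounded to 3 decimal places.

5.909

1 − r² = 1 − 0.1764 = 0.8236;  √(1−r²) = 0.907524
√(n−2) = √163 = 12.767145
t = r·√(n−2)/√(1−r²) = 0.42 · 12.767145 / 0.907524 = 5.909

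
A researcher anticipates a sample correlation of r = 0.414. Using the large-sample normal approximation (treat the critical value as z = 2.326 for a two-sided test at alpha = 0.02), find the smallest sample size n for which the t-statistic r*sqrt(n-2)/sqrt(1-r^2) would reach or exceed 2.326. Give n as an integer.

r√(n−2)/√(1−r²) ≥ 2.326  ⇔  n−2 ≥ (2.326)²·(1−r²)/r²
(1−r²)/r² = (1−0.171396)/0.171396 = 4.8344
n ≥ 2 + 5.410276·4.8344 = 2 + 26.1554 = 28.1554
⌈28.1554⌉ = 29

29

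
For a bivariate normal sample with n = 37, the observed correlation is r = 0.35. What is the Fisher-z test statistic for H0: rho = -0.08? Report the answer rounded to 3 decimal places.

Fisher z: atanh(0.35) = 0.365444, atanh(-0.08) = -0.080171
z = (z_r − z_0)·√(n−3) = (0.365444 − (-0.080171))·√34 = 0.445615 · 5.830952 = 2.598

2.598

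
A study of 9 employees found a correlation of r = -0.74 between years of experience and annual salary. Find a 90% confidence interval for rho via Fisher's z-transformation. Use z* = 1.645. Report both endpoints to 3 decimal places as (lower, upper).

(-0.925, -0.272)

z_r = atanh(-0.74) = -0.950479;  SE = 1/√(n−3) = 1/√6 = 0.408248
z-limits: -0.950479 ± 1.645·0.408248 = -0.950479 ± 0.671568 = [-1.622047, -0.278911]
ρ-limits: (tanh -1.622047, tanh -0.278911) = (-0.925, -0.272)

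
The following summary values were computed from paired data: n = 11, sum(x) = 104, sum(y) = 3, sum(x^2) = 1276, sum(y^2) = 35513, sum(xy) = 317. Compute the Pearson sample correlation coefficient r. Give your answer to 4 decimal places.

0.0895

Numerator: nΣxy − (Σx)(Σy) = 11·317 − (104)(3) = 3175
Denominator: √[(nΣx²−(Σx)²)(nΣy²−(Σy)²)]
  nΣx²−(Σx)² = 11·1276 − 10816 = 3220;  nΣy²−(Σy)² = 11·35513 − 9 = 390634
  √(3220·390634) = √1257841480 = 35466.0610
r = 3175 / 35466.0610 = 0.0895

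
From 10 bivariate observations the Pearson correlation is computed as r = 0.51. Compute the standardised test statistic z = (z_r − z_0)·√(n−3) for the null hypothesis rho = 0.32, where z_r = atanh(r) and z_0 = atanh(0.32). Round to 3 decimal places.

0.611

Fisher z: atanh(0.51) = 0.562730, atanh(0.32) = 0.331647
z = (z_r − z_0)·√(n−3) = (0.562730 − 0.331647)·√7 = 0.231083 · 2.645751 = 0.611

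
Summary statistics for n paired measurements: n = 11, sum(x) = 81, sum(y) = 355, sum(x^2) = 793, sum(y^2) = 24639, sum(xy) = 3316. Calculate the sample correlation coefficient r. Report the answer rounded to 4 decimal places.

0.4361

Numerator: nΣxy − (Σx)(Σy) = 11·3316 − (81)(355) = 7721
Denominator: √[(nΣx²−(Σx)²)(nΣy²−(Σy)²)]
  nΣx²−(Σx)² = 11·793 − 6561 = 2162;  nΣy²−(Σy)² = 11·24639 − 126025 = 145004
  √(2162·145004) = √313498648 = 17705.8930
r = 7721 / 17705.8930 = 0.4361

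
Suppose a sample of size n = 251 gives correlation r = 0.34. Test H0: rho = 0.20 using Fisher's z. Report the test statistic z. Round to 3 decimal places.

Fisher z: atanh(0.34) = 0.354093, atanh(0.20) = 0.202733
z = (z_r − z_0)·√(n−3) = (0.354093 − 0.202733)·√248 = 0.151360 · 15.748016 = 2.384

2.384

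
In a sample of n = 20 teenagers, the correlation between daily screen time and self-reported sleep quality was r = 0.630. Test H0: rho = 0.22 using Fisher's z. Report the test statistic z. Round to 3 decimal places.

2.135

Fisher z: atanh(0.630) = 0.741416, atanh(0.22) = 0.223656
z = (z_r − z_0)·√(n−3) = (0.741416 − 0.223656)·√17 = 0.517760 · 4.123106 = 2.135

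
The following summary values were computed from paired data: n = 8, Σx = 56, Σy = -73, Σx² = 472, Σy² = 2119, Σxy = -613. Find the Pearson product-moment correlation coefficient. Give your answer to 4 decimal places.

-0.2992

S_xy = nΣxy − ΣxΣy = 8·(-613) − 56·(-73) = -4904 − (-4088) = -816
S_xx = nΣx² − (Σx)² = 8·472 − 56² = 3776 − 3136 = 640
S_yy = nΣy² − (Σy)² = 8·2119 − (-73)² = 16952 − 5329 = 11623
r = S_xy / √(S_xx·S_yy) = -816 / √(640·11623) = -816 / √7438720 = -816 / 2727.4017 = -0.2992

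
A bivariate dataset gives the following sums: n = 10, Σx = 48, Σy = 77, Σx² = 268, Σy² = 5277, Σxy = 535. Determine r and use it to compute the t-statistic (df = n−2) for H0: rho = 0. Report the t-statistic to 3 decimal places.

1.213

S_xy = nΣxy − ΣxΣy = 10·535 − 48·77 = 5350 − 3696 = 1654
S_xx = nΣx² − (Σx)² = 10·268 − 48² = 2680 − 2304 = 376
S_yy = nΣy² − (Σy)² = 10·5277 − 77² = 52770 − 5929 = 46841
r = S_xy / √(S_xx·S_yy) = 1654 / √(376·46841) = 1654 / √17612216 = 1654 / 4196.6911 = 0.3941
t = r·√(n−2)/√(1−r²) = 0.3941·√8 / √(1−0.155315) = 1.114683 / 0.919067 = 1.213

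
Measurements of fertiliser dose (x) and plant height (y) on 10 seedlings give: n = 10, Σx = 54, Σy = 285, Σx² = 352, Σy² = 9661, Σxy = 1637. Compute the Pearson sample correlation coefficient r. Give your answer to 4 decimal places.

0.3215

Numerator: nΣxy − (Σx)(Σy) = 10·1637 − (54)(285) = 980
Denominator: √[(nΣx²−(Σx)²)(nΣy²−(Σy)²)]
  nΣx²−(Σx)² = 10·352 − 2916 = 604;  nΣy²−(Σy)² = 10·9661 − 81225 = 15385
  √(604·15385) = √9292540 = 3048.3668
r = 980 / 3048.3668 = 0.3215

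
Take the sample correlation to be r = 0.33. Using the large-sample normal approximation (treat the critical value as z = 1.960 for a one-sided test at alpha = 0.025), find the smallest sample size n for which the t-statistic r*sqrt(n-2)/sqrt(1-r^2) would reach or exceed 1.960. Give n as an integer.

Need r·√(n−2)/√(1−r²) ≥ 1.960
√(n−2) ≥ 1.960·√(1−0.1089) / 0.33 = 1.960·0.943981 / 0.33 = 5.6067
n−2 ≥ 31.4351  ⇒  n ≥ 33.4351
Smallest integer n = 34

34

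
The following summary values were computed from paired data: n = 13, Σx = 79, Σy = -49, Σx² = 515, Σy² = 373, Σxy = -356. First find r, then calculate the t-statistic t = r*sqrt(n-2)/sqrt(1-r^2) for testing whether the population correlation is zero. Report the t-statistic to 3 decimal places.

S_xy = nΣxy − ΣxΣy = 13·(-356) − 79·(-49) = -4628 − (-3871) = -757
S_xx = nΣx² − (Σx)² = 13·515 − 79² = 6695 − 6241 = 454
S_yy = nΣy² − (Σy)² = 13·373 − (-49)² = 4849 − 2401 = 2448
r = S_xy / √(S_xx·S_yy) = -757 / √(454·2448) = -757 / √1111392 = -757 / 1054.2258 = -0.7181
t = r·√(n−2)/√(1−r²) = -0.7181·√11 / √(1−0.515668) = -2.381668 / 0.695940 = -3.422

-3.422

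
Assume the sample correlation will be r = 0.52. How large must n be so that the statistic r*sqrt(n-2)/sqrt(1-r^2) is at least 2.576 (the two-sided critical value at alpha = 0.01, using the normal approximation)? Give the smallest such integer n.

20

Need r·√(n−2)/√(1−r²) ≥ 2.576
√(n−2) ≥ 2.576·√(1−0.2704) / 0.52 = 2.576·0.854166 / 0.52 = 4.2314
n−2 ≥ 17.9047  ⇒  n ≥ 19.9047
Smallest integer n = 20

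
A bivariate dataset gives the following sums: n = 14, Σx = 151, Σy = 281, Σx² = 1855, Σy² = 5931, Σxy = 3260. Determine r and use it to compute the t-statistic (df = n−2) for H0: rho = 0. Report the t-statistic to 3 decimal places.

S_xy = nΣxy − ΣxΣy = 14·3260 − 151·281 = 45640 − 42431 = 3209
S_xx = nΣx² − (Σx)² = 14·1855 − 151² = 25970 − 22801 = 3169
S_yy = nΣy² − (Σy)² = 14·5931 − 281² = 83034 − 78961 = 4073
r = S_xy / √(S_xx·S_yy) = 3209 / √(3169·4073) = 3209 / √12907337 = 3209 / 3592.6782 = 0.8932
t = r·√(n−2)/√(1−r²) = 0.8932·√12 / √(1−0.797806) = 3.094136 / 0.449660 = 6.881

6.881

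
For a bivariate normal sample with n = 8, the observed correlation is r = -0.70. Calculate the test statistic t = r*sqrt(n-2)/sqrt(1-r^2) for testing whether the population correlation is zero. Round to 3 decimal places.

t = r·√(n−2) / √(1−r²) with r = -0.70, n = 8
  = -0.70·√6 / √(1 − 0.4900)
  = -0.70·2.449490 / 0.714143
  = -1.714643 / 0.714143 = -2.401

-2.401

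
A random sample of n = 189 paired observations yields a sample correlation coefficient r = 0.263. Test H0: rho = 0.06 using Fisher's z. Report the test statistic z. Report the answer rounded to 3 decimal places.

2.854

Fisher z: atanh(0.263) = 0.269329, atanh(0.06) = 0.060072
z = (z_r − z_0)·√(n−3) = (0.269329 − 0.060072)·√186 = 0.209257 · 13.638182 = 2.854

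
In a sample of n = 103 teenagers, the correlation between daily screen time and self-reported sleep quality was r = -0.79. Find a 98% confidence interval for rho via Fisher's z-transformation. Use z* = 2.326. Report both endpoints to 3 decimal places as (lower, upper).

Fisher z: z_r = atanh(r) = ½·ln((1+(-0.79))/(1−(-0.79))) = -1.071432
SE(z) = 1/√(n−3) = 1/√100 = 0.100000
98% ⇒ z* = 2.326; margin = 2.326·0.100000 = 0.232600
CI on z-scale: (-1.304032, -0.838832)
Back-transform: tanh(-1.304032) = -0.862758, tanh(-0.838832) = -0.685190

(-0.863, -0.685)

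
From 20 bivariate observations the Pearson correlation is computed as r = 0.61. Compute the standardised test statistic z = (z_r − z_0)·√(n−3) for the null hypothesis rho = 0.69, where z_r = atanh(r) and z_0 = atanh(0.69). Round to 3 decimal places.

z_r = atanh(0.61) = 0.708921,  z_0 = atanh(0.69) = 0.847956
SE = 1/√(n−3) = 1/√17 = 0.242536
z = (z_r − z_0)/SE = (0.708921 − 0.847956) / 0.242536 = -0.139035 / 0.242536 = -0.573

-0.573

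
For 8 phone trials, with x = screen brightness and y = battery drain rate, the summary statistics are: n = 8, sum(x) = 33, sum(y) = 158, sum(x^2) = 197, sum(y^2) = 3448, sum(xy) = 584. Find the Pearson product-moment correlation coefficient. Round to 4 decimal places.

S_xy = nΣxy − ΣxΣy = 8·584 − 33·158 = 4672 − 5214 = -542
S_xx = nΣx² − (Σx)² = 8·197 − 33² = 1576 − 1089 = 487
S_yy = nΣy² − (Σy)² = 8·3448 − 158² = 27584 − 24964 = 2620
r = S_xy / √(S_xx·S_yy) = -542 / √(487·2620) = -542 / √1275940 = -542 / 1129.5751 = -0.4798

-0.4798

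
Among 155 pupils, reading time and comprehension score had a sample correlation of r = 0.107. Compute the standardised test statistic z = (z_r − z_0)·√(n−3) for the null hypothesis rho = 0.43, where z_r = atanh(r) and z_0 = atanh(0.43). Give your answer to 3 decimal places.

-4.346

z_r = atanh(0.107) = 0.107411,  z_0 = atanh(0.43) = 0.459897
SE = 1/√(n−3) = 1/√152 = 0.081111
z = (z_r − z_0)/SE = (0.107411 − 0.459897) / 0.081111 = -0.352486 / 0.081111 = -4.346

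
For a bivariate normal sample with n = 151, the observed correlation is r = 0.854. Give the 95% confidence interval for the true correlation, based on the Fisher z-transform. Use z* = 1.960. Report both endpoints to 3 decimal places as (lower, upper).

z_r = atanh(0.854) = 1.270747;  SE = 1/√(n−3) = 1/√148 = 0.082199
z-limits: 1.270747 ± 1.960·0.082199 = 1.270747 ± 0.161110 = [1.109637, 1.431857]
ρ-limits: (tanh 1.109637, tanh 1.431857) = (0.804, 0.892)

(0.804, 0.892)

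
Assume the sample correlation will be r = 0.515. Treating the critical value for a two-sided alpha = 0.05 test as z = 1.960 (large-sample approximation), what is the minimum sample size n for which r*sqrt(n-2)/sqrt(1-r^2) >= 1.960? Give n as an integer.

13

r√(n−2)/√(1−r²) ≥ 1.960  ⇔  n−2 ≥ (1.960)²·(1−r²)/r²
(1−r²)/r² = (1−0.265225)/0.265225 = 2.7704
n ≥ 2 + 3.8416·2.7704 = 2 + 10.6428 = 12.6428
⌈12.6428⌉ = 13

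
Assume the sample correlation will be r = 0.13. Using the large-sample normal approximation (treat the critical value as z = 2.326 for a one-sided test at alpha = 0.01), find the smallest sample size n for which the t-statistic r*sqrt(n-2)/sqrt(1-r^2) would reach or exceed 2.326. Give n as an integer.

r√(n−2)/√(1−r²) ≥ 2.326  ⇔  n−2 ≥ (2.326)²·(1−r²)/r²
(1−r²)/r² = (1−0.0169)/0.0169 = 58.1716
n ≥ 2 + 5.410276·58.1716 = 2 + 314.7244 = 316.7244
⌈316.7244⌉ = 317

317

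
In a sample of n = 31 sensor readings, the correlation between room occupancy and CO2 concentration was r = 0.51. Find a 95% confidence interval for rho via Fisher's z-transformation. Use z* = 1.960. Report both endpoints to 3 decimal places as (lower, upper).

(0.190, 0.732)

Fisher z: z_r = atanh(r) = ½·ln((1+0.51)/(1−0.51)) = 0.562730
SE(z) = 1/√(n−3) = 1/√28 = 0.188982
95% ⇒ z* = 1.960; margin = 1.960·0.188982 = 0.370405
CI on z-scale: (0.192325, 0.933135)
Back-transform: tanh(0.192325) = 0.189988, tanh(0.933135) = 0.732052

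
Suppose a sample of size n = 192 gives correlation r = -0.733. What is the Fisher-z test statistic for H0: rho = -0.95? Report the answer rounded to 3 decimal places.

12.326

Fisher z: atanh(-0.733) = -0.935180, atanh(-0.95) = -1.831781
z = (z_r − z_0)·√(n−3) = (-0.935180 − (-1.831781))·√189 = 0.896601 · 13.747727 = 12.326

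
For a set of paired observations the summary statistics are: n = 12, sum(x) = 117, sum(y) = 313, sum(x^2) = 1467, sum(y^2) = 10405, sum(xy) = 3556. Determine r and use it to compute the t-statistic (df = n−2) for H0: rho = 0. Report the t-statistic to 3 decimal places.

Numerator: nΣxy − (Σx)(Σy) = 12·3556 − (117)(313) = 6051
Denominator: √[(nΣx²−(Σx)²)(nΣy²−(Σy)²)]
  nΣx²−(Σx)² = 12·1467 − 13689 = 3915;  nΣy²−(Σy)² = 12·10405 − 97969 = 26891
  √(3915·26891) = √105278265 = 10260.5197
r = 6051 / 10260.5197 = 0.5897
t = r·√(n−2)/√(1−r²) = 0.5897·√10 / √(1−0.347746) = 1.864795 / 0.807622 = 2.309

2.309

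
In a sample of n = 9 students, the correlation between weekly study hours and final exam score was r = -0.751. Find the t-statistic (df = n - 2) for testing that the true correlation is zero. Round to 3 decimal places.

-3.009

t = r·√(n−2) / √(1−r²) with r = -0.751, n = 9
  = -0.751·√7 / √(1 − 0.564001)
  = -0.751·2.645751 / 0.660302
  = -1.986959 / 0.660302 = -3.009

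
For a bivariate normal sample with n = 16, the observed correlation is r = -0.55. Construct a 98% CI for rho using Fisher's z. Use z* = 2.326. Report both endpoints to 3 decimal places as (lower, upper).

z_r = atanh(-0.55) = -0.618381;  SE = 1/√(n−3) = 1/√13 = 0.277350
z-limits: -0.618381 ± 2.326·0.277350 = -0.618381 ± 0.645116 = [-1.263497, 0.026735]
ρ-limits: (tanh -1.263497, tanh 0.026735) = (-0.852, 0.027)

(-0.852, 0.027)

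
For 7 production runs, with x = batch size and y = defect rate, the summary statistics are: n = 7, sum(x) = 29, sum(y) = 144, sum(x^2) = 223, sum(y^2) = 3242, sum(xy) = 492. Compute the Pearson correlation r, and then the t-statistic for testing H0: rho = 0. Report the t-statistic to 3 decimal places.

-1.751

Numerator: nΣxy − (Σx)(Σy) = 7·492 − (29)(144) = -732
Denominator: √[(nΣx²−(Σx)²)(nΣy²−(Σy)²)]
  nΣx²−(Σx)² = 7·223 − 841 = 720;  nΣy²−(Σy)² = 7·3242 − 20736 = 1958
  √(720·1958) = √1409760 = 1187.3331
r = -732 / 1187.3331 = -0.6165
t = r·√(n−2)/√(1−r²) = -0.6165·√5 / √(1−0.380072) = -1.378536 / 0.787355 = -1.751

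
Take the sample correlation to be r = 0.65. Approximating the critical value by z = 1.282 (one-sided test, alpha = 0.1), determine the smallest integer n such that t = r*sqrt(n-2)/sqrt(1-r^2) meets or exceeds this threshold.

5

Need r·√(n−2)/√(1−r²) ≥ 1.282
√(n−2) ≥ 1.282·√(1−0.4225) / 0.65 = 1.282·0.759934 / 0.65 = 1.4988
n−2 ≥ 2.2464  ⇒  n ≥ 4.2464
Smallest integer n = 5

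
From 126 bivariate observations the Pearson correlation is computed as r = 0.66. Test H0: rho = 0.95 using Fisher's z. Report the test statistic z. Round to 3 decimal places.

-11.523

Fisher z: atanh(0.66) = 0.792814, atanh(0.95) = 1.831781
z = (z_r − z_0)·√(n−3) = (0.792814 − 1.831781)·√123 = -1.038967 · 11.090537 = -11.523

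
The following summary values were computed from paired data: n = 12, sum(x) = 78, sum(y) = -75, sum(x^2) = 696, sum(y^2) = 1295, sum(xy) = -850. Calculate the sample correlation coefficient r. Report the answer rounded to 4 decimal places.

S_xy = nΣxy − ΣxΣy = 12·(-850) − 78·(-75) = -10200 − (-5850) = -4350
S_xx = nΣx² − (Σx)² = 12·696 − 78² = 8352 − 6084 = 2268
S_yy = nΣy² − (Σy)² = 12·1295 − (-75)² = 15540 − 5625 = 9915
r = S_xy / √(S_xx·S_yy) = -4350 / √(2268·9915) = -4350 / √22487220 = -4350 / 4742.0692 = -0.9173

-0.9173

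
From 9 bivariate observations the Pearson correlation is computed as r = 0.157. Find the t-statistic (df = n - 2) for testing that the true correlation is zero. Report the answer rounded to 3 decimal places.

0.421

t = r·√(n−2) / √(1−r²) with r = 0.157, n = 9
  = 0.157·√7 / √(1 − 0.024649)
  = 0.157·2.645751 / 0.987599
  = 0.415383 / 0.987599 = 0.421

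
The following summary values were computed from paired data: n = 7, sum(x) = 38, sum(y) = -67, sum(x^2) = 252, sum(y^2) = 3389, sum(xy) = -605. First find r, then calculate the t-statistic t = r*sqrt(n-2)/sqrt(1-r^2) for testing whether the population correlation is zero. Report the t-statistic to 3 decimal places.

S_xy = nΣxy − ΣxΣy = 7·(-605) − 38·(-67) = -4235 − (-2546) = -1689
S_xx = nΣx² − (Σx)² = 7·252 − 38² = 1764 − 1444 = 320
S_yy = nΣy² − (Σy)² = 7·3389 − (-67)² = 23723 − 4489 = 19234
r = S_xy / √(S_xx·S_yy) = -1689 / √(320·19234) = -1689 / √6154880 = -1689 / 2480.9031 = -0.6808
t = r·√(n−2)/√(1−r²) = -0.6808·√5 / √(1−0.463489) = -1.522315 / 0.732469 = -2.078

-2.078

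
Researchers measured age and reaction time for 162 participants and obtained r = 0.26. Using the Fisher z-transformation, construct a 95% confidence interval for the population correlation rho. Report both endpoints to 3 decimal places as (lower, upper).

(0.110, 0.398)

z_r = atanh(0.26) = 0.266108;  SE = 1/√(n−3) = 1/√159 = 0.079305
z-limits: 0.266108 ± 1.960·0.079305 = 0.266108 ± 0.155438 = [0.110670, 0.421546]
ρ-limits: (tanh 0.110670, tanh 0.421546) = (0.110, 0.398)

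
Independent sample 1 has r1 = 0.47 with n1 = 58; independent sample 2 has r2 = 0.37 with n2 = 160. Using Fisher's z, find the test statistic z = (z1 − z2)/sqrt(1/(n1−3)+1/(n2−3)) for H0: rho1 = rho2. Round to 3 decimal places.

Fisher z-transforms: z1 = atanh(0.47) = 0.510070, z2 = atanh(0.37) = 0.388423; difference d = 0.121647
Var(d) = 1/55 + 1/157 = 0.0181818 + 0.0063694 = 0.0245512
z = d/√Var(d) = 0.121647 / √0.0245512 = 0.121647 / 0.156688 = 0.776

0.776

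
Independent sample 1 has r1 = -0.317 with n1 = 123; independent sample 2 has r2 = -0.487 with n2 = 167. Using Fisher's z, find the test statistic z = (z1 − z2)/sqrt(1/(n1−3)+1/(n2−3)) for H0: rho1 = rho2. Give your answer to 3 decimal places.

1.697

z1 = atanh(-0.317) = -0.328308,  z2 = atanh(-0.487) = -0.532120
SE = √(1/(n1−3) + 1/(n2−3)) = √(1/120 + 1/164) = √(0.0083333 + 0.0060976) = √0.0144309 = 0.120129
z = (z1 − z2)/SE = (-0.328308 − (-0.532120)) / 0.120129 = 0.203812 / 0.120129 = 1.697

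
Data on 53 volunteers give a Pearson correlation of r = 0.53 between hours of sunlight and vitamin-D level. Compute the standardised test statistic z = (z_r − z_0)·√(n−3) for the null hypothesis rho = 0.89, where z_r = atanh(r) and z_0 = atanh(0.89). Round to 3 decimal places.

z_r = atanh(0.53) = 0.590145,  z_0 = atanh(0.89) = 1.421926
SE = 1/√(n−3) = 1/√50 = 0.141421
z = (z_r − z_0)/SE = (0.590145 − 1.421926) / 0.141421 = -0.831781 / 0.141421 = -5.882

-5.882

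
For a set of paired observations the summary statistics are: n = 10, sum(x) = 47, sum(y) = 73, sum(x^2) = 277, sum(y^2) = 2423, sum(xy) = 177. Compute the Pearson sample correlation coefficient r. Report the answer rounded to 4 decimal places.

S_xy = nΣxy − ΣxΣy = 10·177 − 47·73 = 1770 − 3431 = -1661
S_xx = nΣx² − (Σx)² = 10·277 − 47² = 2770 − 2209 = 561
S_yy = nΣy² − (Σy)² = 10·2423 − 73² = 24230 − 5329 = 18901
r = S_xy / √(S_xx·S_yy) = -1661 / √(561·18901) = -1661 / √10603461 = -1661 / 3256.2956 = -0.5101

-0.5101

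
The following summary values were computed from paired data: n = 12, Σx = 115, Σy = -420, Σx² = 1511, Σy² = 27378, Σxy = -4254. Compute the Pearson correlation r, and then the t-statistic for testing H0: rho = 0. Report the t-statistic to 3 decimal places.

-0.320

S_xy = nΣxy − ΣxΣy = 12·(-4254) − 115·(-420) = -51048 − (-48300) = -2748
S_xx = nΣx² − (Σx)² = 12·1511 − 115² = 18132 − 13225 = 4907
S_yy = nΣy² − (Σy)² = 12·27378 − (-420)² = 328536 − 176400 = 152136
r = S_xy / √(S_xx·S_yy) = -2748 / √(4907·152136) = -2748 / √746531352 = -2748 / 27322.7259 = -0.1006
t = r·√(n−2)/√(1−r²) = -0.1006·√10 / √(1−0.010120) = -0.318125 / 0.994927 = -0.320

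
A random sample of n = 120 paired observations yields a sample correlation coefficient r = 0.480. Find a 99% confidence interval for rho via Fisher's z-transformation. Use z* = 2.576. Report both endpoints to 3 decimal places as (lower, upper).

(0.277, 0.642)

z_r = atanh(0.480) = 0.522984;  SE = 1/√(n−3) = 1/√117 = 0.092450
z-limits: 0.522984 ± 2.576·0.092450 = 0.522984 ± 0.238151 = [0.284833, 0.761135]
ρ-limits: (tanh 0.284833, tanh 0.761135) = (0.277, 0.642)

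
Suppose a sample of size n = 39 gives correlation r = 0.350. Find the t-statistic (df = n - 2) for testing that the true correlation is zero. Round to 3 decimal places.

2.273

1 − r² = 1 − 0.122500 = 0.877500;  √(1−r²) = 0.936750
√(n−2) = √37 = 6.082763
t = r·√(n−2)/√(1−r²) = 0.350 · 6.082763 / 0.936750 = 2.273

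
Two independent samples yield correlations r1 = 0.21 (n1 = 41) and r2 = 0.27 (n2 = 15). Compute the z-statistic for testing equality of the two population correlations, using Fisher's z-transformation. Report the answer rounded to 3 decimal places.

-0.192

Fisher z-transforms: z1 = atanh(0.21) = 0.213171, z2 = atanh(0.27) = 0.276864; difference d = -0.063693
Var(d) = 1/38 + 1/12 = 0.0263158 + 0.0833333 = 0.1096491
z = d/√Var(d) = -0.063693 / √0.1096491 = -0.063693 / 0.331133 = -0.192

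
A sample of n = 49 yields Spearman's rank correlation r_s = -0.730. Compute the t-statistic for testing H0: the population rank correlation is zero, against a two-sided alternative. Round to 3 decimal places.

-7.323

1 − r_s² = 1 − 0.532900 = 0.467100;  √(1−r_s²) = 0.683447
√(n−2) = √47 = 6.855655
t = r_s·√(n−2)/√(1−r_s²) = -0.730 · 6.855655 / 0.683447 = -7.323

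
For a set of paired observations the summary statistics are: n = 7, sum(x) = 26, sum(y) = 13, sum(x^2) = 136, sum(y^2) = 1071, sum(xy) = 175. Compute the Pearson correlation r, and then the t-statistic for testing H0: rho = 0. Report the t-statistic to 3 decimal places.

S_xy = nΣxy − ΣxΣy = 7·175 − 26·13 = 1225 − 338 = 887
S_xx = nΣx² − (Σx)² = 7·136 − 26² = 952 − 676 = 276
S_yy = nΣy² − (Σy)² = 7·1071 − 13² = 7497 − 169 = 7328
r = S_xy / √(S_xx·S_yy) = 887 / √(276·7328) = 887 / √2022528 = 887 / 1422.1561 = 0.6237
t = r·√(n−2)/√(1−r²) = 0.6237·√5 / √(1−0.389002) = 1.394636 / 0.781664 = 1.784

1.784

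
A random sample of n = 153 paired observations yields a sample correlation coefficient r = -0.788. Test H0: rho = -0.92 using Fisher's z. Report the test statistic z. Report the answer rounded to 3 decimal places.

Fisher z: atanh(-0.788) = -1.066133, atanh(-0.92) = -1.589027
z = (z_r − z_0)·√(n−3) = (-1.066133 − (-1.589027))·√150 = 0.522894 · 12.247449 = 6.404

6.404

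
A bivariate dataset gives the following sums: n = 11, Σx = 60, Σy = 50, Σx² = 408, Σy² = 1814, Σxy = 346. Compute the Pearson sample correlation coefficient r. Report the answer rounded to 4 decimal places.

0.2047

Numerator: nΣxy − (Σx)(Σy) = 11·346 − (60)(50) = 806
Denominator: √[(nΣx²−(Σx)²)(nΣy²−(Σy)²)]
  nΣx²−(Σx)² = 11·408 − 3600 = 888;  nΣy²−(Σy)² = 11·1814 − 2500 = 17454
  √(888·17454) = √15499152 = 3936.8962
r = 806 / 3936.8962 = 0.2047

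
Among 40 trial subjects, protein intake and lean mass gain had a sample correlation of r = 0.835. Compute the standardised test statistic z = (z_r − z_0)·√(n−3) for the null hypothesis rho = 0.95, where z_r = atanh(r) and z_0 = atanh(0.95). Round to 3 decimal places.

Fisher z: atanh(0.835) = 1.204427, atanh(0.95) = 1.831781
z = (z_r − z_0)·√(n−3) = (1.204427 − 1.831781)·√37 = -0.627354 · 6.082763 = -3.816

-3.816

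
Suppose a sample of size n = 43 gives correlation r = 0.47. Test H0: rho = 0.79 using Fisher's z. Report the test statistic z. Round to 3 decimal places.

z_r = atanh(0.47) = 0.510070,  z_0 = atanh(0.79) = 1.071432
SE = 1/√(n−3) = 1/√40 = 0.158114
z = (z_r − z_0)/SE = (0.510070 − 1.071432) / 0.158114 = -0.561362 / 0.158114 = -3.550

-3.550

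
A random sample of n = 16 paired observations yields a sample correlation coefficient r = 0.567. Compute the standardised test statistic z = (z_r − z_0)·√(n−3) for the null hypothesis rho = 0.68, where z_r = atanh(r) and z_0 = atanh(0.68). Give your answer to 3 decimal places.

-0.671

z_r = atanh(0.567) = 0.643090,  z_0 = atanh(0.68) = 0.829114
SE = 1/√(n−3) = 1/√13 = 0.277350
z = (z_r − z_0)/SE = (0.643090 − 0.829114) / 0.277350 = -0.186024 / 0.277350 = -0.671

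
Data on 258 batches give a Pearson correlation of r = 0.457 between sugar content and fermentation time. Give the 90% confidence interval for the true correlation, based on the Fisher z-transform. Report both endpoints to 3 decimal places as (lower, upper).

z_r = atanh(0.457) = 0.493513;  SE = 1/√(n−3) = 1/√255 = 0.062622
z-limits: 0.493513 ± 1.645·0.062622 = 0.493513 ± 0.103013 = [0.390500, 0.596526]
ρ-limits: (tanh 0.390500, tanh 0.596526) = (0.372, 0.535)

(0.372, 0.535)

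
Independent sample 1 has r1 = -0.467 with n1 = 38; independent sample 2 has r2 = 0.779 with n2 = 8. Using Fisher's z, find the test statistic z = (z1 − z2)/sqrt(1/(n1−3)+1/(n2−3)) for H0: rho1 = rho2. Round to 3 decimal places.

Fisher z-transforms: z1 = atanh(-0.467) = -0.506227, z2 = atanh(0.779) = 1.042822; difference d = -1.549049
Var(d) = 1/35 + 1/5 = 0.0285714 + 0.2000000 = 0.2285714
z = d/√Var(d) = -1.549049 / √0.2285714 = -1.549049 / 0.478091 = -3.240

-3.240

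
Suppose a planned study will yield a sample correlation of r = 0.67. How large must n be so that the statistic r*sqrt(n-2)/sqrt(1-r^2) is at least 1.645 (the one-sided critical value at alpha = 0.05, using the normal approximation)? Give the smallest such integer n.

Need r·√(n−2)/√(1−r²) ≥ 1.645
√(n−2) ≥ 1.645·√(1−0.4489) / 0.67 = 1.645·0.742361 / 0.67 = 1.8227
n−2 ≥ 3.3222  ⇒  n ≥ 5.3222
Smallest integer n = 6

6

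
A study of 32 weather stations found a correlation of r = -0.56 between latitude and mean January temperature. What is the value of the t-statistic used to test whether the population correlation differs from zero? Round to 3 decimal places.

-3.702

1 − r² = 1 − 0.3136 = 0.6864;  √(1−r²) = 0.828493
√(n−2) = √30 = 5.477226
t = r·√(n−2)/√(1−r²) = -0.56 · 5.477226 / 0.828493 = -3.702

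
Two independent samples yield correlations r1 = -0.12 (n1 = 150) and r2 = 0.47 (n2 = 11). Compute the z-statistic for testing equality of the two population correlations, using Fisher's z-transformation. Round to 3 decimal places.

Fisher z-transforms: z1 = atanh(-0.12) = -0.120581, z2 = atanh(0.47) = 0.510070; difference d = -0.630651
Var(d) = 1/147 + 1/8 = 0.0068027 + 0.1250000 = 0.1318027
z = d/√Var(d) = -0.630651 / √0.1318027 = -0.630651 / 0.363046 = -1.737

-1.737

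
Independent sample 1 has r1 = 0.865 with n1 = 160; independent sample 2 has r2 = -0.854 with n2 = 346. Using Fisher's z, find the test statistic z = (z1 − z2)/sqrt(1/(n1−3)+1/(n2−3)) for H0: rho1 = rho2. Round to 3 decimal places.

Fisher z-transforms: z1 = atanh(0.865) = 1.312871, z2 = atanh(-0.854) = -1.270747; difference d = 2.583618
Var(d) = 1/157 + 1/343 = 0.0063694 + 0.0029155 = 0.0092849
z = d/√Var(d) = 2.583618 / √0.0092849 = 2.583618 / 0.096358 = 26.813

26.813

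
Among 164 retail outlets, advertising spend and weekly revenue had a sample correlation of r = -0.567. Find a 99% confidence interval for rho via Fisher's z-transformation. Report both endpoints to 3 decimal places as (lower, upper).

(-0.689, -0.414)

z_r = atanh(-0.567) = -0.643090;  SE = 1/√(n−3) = 1/√161 = 0.078811
z-limits: -0.643090 ± 2.576·0.078811 = -0.643090 ± 0.203017 = [-0.846107, -0.440073]
ρ-limits: (tanh -0.846107, tanh -0.440073) = (-0.689, -0.414)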